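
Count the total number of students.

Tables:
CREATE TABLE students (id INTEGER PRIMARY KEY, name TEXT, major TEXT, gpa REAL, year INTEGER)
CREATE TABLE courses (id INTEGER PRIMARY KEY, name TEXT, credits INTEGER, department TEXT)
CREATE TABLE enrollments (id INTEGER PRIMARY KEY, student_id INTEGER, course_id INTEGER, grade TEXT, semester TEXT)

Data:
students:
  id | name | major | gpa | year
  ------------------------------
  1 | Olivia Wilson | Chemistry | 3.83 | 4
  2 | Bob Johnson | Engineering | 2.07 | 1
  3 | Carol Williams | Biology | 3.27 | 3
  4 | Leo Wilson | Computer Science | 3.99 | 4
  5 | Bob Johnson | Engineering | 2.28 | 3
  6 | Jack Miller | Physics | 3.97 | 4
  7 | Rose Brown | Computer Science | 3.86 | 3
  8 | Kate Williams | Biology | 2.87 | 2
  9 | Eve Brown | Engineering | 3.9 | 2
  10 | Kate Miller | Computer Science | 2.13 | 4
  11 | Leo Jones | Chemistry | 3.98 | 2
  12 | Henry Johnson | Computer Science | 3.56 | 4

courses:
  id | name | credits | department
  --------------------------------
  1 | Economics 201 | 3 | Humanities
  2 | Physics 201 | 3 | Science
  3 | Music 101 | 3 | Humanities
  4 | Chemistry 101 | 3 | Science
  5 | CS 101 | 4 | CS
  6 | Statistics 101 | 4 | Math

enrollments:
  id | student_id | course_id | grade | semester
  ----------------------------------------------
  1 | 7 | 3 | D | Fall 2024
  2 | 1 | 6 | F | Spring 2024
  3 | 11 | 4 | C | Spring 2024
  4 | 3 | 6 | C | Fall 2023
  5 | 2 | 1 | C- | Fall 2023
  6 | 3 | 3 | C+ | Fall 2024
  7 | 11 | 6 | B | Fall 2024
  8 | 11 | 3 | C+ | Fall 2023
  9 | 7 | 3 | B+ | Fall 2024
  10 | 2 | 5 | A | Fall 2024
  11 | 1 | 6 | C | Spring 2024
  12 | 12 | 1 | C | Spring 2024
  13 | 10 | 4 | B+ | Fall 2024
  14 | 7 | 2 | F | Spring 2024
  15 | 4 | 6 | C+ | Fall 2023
SELECT COUNT(*) FROM students

Execution result:
12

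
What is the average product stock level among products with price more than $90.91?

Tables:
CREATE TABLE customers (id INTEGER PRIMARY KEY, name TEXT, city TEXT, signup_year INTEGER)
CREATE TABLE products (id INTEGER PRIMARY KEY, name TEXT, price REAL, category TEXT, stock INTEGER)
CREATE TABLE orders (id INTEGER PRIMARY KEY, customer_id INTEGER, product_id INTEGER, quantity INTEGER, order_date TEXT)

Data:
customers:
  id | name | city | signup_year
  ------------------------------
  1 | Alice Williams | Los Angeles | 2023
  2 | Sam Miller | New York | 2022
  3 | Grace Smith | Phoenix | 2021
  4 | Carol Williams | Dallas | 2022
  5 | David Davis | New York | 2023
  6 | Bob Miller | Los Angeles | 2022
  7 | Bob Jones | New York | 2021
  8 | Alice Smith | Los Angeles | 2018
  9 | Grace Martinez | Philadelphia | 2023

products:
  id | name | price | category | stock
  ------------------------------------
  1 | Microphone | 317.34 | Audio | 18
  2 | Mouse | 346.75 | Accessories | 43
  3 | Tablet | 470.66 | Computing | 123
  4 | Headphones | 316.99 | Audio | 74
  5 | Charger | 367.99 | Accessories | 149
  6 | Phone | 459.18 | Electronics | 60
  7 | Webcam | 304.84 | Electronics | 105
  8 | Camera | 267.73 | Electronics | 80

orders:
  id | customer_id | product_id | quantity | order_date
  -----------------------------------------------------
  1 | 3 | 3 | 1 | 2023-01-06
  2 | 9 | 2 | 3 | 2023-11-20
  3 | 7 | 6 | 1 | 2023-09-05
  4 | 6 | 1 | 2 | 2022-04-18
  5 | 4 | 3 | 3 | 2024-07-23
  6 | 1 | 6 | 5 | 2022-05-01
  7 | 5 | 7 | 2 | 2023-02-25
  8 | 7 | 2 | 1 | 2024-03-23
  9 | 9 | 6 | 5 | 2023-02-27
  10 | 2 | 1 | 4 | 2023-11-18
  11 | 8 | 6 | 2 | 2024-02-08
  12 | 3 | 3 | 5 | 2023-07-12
SELECT AVG(stock) FROM products WHERE price > 90.91

Execution result:
81.50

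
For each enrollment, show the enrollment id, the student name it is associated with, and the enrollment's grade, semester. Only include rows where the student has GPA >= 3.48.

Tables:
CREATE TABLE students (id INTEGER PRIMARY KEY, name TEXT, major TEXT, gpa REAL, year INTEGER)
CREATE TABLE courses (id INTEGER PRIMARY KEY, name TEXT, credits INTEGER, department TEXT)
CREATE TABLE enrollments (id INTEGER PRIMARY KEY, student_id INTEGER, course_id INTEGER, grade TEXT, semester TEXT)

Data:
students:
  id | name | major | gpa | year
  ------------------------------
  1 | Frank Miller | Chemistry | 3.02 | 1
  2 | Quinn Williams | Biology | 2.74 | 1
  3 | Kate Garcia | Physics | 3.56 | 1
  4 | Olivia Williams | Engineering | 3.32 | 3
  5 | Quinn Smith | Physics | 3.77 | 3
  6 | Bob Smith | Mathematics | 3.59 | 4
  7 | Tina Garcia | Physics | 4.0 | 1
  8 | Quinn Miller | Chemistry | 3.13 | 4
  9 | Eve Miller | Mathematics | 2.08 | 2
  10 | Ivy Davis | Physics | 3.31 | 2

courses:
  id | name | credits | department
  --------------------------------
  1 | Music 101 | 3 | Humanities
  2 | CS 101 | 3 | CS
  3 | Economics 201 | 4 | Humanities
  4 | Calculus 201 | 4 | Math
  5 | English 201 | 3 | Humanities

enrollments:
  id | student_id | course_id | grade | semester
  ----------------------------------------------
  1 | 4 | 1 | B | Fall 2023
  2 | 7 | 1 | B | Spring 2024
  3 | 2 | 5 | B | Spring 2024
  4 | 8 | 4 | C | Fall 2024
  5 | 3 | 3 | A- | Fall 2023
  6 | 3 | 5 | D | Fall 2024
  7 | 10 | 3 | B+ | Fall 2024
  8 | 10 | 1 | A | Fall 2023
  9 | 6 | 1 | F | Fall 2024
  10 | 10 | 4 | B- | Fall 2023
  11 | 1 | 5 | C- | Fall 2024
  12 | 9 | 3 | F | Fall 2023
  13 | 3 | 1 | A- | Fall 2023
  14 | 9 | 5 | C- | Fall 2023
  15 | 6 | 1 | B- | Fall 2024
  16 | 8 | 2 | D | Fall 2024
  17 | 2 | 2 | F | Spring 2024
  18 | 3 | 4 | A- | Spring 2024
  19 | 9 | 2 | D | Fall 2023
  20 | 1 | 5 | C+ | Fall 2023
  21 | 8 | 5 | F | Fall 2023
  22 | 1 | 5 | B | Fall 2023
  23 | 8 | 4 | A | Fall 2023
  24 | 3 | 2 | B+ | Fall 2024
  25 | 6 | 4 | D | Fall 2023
SELECT c.id, p.name AS student, c.grade, c.semester FROM enrollments c JOIN students p ON c.student_id = p.id WHERE p.gpa >= 3.48

Execution result:
id | student | grade | semester
2 | Tina Garcia | B | Spring 2024
5 | Kate Garcia | A- | Fall 2023
6 | Kate Garcia | D | Fall 2024
9 | Bob Smith | F | Fall 2024
13 | Kate Garcia | A- | Fall 2023
15 | Bob Smith | B- | Fall 2024
18 | Kate Garcia | A- | Spring 2024
24 | Kate Garcia | B+ | Fall 2024
25 | Bob Smith | D | Fall 2023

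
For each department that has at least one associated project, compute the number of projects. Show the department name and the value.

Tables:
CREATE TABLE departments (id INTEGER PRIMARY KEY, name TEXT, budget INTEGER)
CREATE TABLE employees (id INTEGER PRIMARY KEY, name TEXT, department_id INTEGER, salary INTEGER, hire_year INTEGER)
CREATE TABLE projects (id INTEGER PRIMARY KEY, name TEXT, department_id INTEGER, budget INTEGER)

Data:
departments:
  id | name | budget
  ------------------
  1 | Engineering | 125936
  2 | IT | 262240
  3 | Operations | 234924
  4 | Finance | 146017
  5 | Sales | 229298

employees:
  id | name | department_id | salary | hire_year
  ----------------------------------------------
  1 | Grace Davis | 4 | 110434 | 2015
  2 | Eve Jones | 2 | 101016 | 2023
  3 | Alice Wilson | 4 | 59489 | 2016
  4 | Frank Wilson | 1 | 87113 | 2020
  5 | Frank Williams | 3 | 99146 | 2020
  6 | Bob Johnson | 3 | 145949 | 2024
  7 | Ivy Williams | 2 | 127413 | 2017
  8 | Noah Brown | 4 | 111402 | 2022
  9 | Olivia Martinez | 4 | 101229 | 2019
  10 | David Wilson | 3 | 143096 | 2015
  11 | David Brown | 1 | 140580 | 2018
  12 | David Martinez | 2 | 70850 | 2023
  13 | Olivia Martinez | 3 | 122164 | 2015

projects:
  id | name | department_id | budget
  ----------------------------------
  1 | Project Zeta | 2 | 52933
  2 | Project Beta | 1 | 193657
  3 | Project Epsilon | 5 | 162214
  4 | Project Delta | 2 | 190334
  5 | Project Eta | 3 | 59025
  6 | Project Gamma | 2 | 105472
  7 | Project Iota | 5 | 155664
SELECT p.name, COUNT(*) AS n FROM projects c JOIN departments p ON c.department_id = p.id GROUP BY p.id, p.name

Execution result:
name | n
Engineering | 1
IT | 3
Operations | 1
Sales | 2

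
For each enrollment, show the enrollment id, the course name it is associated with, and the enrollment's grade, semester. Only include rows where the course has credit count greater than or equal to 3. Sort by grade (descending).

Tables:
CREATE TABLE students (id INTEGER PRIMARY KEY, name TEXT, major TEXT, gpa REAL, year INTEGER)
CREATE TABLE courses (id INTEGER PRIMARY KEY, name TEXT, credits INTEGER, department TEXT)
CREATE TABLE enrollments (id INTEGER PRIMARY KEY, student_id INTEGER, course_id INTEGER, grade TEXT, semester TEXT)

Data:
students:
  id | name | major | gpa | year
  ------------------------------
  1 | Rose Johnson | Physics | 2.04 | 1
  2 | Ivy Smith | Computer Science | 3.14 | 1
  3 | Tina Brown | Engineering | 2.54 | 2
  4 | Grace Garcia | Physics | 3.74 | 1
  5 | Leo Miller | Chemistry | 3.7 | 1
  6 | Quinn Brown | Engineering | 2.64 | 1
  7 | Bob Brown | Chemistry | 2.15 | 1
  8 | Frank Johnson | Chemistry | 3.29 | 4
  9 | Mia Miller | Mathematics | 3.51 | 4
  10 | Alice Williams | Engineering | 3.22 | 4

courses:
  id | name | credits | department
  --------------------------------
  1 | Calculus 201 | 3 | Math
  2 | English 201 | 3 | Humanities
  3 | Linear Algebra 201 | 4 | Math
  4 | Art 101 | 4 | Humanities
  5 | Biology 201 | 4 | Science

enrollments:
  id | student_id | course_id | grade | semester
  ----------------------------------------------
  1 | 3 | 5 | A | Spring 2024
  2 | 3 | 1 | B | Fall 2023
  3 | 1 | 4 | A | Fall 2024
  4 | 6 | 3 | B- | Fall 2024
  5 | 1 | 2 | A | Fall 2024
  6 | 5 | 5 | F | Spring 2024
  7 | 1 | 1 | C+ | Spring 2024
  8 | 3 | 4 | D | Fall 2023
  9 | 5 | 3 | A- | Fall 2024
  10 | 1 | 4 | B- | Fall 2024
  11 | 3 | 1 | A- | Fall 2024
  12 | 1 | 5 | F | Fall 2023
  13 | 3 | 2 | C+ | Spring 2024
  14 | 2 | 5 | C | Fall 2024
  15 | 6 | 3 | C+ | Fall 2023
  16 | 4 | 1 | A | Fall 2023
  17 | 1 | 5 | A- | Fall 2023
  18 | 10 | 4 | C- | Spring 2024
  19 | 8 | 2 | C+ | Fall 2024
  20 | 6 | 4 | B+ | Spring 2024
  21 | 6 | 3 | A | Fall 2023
SELECT c.id, p.name AS course, c.grade, c.semester FROM enrollments c JOIN courses p ON c.course_id = p.id WHERE p.credits >= 3 ORDER BY c.grade DESC

Execution result:
id | course | grade | semester
6 | Biology 201 | F | Spring 2024
12 | Biology 201 | F | Fall 2023
8 | Art 101 | D | Fall 2023
18 | Art 101 | C- | Spring 2024
7 | Calculus 201 | C+ | Spring 2024
13 | English 201 | C+ | Spring 2024
15 | Linear Algebra 201 | C+ | Fall 2023
19 | English 201 | C+ | Fall 2024
14 | Biology 201 | C | Fall 2024
4 | Linear Algebra 201 | B- | Fall 2024
10 | Art 101 | B- | Fall 2024
20 | Art 101 | B+ | Spring 2024
2 | Calculus 201 | B | Fall 2023
9 | Linear Algebra 201 | A- | Fall 2024
11 | Calculus 201 | A- | Fall 2024
17 | Biology 201 | A- | Fall 2023
1 | Biology 201 | A | Spring 2024
3 | Art 101 | A | Fall 2024
5 | English 201 | A | Fall 2024
16 | Calculus 201 | A | Fall 2023
21 | Linear Algebra 201 | A | Fall 2023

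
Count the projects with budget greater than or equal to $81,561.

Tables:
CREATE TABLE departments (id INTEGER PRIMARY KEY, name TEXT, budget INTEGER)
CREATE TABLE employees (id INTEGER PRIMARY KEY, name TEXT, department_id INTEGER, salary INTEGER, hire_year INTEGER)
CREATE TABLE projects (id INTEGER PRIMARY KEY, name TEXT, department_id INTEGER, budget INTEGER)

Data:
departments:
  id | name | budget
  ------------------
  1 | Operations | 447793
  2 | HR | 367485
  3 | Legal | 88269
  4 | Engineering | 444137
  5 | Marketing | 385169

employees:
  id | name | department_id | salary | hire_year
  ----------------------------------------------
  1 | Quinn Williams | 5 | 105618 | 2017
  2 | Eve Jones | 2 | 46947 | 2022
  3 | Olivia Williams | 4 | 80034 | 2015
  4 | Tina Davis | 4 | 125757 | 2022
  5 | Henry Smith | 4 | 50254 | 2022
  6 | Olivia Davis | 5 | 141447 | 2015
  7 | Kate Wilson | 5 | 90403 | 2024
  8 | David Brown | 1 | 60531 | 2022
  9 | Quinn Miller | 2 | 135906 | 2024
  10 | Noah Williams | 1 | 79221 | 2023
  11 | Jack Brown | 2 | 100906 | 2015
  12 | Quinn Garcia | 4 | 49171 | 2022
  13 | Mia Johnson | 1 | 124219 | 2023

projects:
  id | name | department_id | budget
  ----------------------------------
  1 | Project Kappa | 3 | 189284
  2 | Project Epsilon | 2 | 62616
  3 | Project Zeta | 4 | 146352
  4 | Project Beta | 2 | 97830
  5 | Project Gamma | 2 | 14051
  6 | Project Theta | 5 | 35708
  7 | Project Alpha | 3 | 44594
SELECT COUNT(*) FROM projects WHERE budget >= 81561

Execution result:
3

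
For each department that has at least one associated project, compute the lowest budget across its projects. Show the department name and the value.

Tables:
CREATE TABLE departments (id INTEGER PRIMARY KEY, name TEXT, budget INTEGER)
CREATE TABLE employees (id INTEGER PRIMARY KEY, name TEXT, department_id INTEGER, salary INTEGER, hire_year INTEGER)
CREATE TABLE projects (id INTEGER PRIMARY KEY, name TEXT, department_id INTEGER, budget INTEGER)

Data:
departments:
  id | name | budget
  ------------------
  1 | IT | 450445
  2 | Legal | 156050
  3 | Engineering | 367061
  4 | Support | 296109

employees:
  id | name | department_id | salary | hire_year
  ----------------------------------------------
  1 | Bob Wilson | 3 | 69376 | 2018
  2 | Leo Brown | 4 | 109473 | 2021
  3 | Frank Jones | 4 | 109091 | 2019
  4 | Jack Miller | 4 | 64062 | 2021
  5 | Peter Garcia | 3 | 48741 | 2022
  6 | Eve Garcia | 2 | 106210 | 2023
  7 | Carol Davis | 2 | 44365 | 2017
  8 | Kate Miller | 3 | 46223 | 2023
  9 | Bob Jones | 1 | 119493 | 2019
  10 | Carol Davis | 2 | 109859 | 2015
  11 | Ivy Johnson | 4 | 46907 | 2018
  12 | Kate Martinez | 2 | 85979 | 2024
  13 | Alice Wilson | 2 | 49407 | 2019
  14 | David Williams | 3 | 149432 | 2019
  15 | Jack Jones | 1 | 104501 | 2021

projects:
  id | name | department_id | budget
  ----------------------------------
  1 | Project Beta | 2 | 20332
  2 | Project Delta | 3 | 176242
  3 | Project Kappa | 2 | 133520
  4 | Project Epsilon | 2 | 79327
SELECT p.name, MIN(c.budget) AS min_budget FROM projects c JOIN departments p ON c.department_id = p.id GROUP BY p.id, p.name

Execution result:
name | min_budget
Legal | 20332
Engineering | 176242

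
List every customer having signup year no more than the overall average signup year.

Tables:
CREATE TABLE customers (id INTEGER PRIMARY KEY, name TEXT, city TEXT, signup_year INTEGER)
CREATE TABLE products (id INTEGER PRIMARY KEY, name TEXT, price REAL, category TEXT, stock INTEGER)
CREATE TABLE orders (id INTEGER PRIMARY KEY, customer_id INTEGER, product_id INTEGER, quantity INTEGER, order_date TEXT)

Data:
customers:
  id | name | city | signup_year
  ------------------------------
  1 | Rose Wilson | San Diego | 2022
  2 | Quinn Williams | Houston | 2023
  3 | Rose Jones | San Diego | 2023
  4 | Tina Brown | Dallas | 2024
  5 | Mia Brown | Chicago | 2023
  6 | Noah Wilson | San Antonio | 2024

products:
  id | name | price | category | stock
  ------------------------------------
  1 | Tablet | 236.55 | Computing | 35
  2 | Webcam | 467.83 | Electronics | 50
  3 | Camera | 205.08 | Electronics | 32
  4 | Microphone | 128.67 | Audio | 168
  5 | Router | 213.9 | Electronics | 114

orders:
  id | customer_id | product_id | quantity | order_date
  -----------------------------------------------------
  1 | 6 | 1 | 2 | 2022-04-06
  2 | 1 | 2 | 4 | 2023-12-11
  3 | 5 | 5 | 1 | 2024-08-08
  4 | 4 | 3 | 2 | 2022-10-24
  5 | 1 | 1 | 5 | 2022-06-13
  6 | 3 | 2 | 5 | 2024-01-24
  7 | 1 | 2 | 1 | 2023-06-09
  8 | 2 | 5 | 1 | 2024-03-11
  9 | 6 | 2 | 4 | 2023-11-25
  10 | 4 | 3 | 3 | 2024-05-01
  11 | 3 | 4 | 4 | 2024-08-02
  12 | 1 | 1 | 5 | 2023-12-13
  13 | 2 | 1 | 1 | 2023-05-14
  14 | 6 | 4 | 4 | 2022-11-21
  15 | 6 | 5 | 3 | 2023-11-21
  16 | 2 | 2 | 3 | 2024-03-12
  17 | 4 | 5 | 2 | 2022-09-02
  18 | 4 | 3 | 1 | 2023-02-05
SELECT name, signup_year FROM customers WHERE signup_year <= (SELECT AVG(signup_year) FROM customers)

Execution result:
name | signup_year
Rose Wilson | 2022
Quinn Williams | 2023
Rose Jones | 2023
Mia Brown | 2023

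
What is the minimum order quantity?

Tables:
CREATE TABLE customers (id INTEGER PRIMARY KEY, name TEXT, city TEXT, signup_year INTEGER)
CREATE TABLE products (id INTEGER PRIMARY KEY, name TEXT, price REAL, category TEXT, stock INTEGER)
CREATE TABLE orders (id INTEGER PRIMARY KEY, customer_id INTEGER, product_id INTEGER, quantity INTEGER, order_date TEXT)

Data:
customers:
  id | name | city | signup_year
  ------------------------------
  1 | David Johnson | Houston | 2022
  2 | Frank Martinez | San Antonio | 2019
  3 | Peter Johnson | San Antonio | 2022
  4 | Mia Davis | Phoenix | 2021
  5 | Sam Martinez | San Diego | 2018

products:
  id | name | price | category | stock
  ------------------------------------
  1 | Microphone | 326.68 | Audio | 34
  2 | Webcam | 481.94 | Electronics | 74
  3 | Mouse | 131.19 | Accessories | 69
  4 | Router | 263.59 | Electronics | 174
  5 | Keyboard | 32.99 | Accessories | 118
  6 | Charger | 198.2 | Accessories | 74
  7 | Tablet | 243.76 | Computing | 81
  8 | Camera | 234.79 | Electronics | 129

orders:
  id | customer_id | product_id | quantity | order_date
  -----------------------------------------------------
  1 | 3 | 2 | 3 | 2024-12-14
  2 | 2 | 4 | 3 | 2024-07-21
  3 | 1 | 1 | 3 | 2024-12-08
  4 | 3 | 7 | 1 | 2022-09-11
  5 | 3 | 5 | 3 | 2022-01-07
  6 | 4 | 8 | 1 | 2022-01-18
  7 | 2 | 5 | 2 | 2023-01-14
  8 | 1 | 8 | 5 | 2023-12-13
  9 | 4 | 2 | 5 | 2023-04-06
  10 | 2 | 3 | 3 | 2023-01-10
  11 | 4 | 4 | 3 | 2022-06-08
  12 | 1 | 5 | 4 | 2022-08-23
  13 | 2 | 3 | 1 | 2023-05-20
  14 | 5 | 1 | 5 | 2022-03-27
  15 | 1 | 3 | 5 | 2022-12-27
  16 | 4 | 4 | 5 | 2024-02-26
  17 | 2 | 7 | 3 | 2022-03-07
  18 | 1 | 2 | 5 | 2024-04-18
SELECT MIN(quantity) FROM orders

Execution result:
1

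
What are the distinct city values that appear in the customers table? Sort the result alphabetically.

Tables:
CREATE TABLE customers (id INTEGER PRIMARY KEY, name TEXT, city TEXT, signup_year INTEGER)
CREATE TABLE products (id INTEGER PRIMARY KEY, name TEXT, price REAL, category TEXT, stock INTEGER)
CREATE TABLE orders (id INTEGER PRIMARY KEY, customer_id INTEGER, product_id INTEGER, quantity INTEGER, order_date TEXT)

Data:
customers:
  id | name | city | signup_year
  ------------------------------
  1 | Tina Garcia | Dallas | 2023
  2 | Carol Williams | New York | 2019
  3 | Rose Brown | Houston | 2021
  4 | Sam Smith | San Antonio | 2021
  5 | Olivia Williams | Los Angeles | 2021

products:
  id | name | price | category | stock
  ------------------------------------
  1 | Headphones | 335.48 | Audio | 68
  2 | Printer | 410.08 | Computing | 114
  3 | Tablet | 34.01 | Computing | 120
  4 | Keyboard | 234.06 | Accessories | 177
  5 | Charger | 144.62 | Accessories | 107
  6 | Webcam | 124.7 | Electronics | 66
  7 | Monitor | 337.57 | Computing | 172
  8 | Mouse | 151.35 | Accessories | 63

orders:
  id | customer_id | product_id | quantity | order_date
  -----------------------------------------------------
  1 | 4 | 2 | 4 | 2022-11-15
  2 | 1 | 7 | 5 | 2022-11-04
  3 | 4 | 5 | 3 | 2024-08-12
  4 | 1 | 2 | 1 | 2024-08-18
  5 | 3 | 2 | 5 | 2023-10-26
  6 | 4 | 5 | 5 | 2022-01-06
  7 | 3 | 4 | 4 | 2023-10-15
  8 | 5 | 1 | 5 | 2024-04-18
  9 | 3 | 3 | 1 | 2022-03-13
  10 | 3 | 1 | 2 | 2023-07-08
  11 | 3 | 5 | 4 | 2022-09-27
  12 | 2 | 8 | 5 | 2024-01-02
SELECT DISTINCT city FROM customers ORDER BY city

Execution result:
city
Dallas
Houston
Los Angeles
New York
San Antonio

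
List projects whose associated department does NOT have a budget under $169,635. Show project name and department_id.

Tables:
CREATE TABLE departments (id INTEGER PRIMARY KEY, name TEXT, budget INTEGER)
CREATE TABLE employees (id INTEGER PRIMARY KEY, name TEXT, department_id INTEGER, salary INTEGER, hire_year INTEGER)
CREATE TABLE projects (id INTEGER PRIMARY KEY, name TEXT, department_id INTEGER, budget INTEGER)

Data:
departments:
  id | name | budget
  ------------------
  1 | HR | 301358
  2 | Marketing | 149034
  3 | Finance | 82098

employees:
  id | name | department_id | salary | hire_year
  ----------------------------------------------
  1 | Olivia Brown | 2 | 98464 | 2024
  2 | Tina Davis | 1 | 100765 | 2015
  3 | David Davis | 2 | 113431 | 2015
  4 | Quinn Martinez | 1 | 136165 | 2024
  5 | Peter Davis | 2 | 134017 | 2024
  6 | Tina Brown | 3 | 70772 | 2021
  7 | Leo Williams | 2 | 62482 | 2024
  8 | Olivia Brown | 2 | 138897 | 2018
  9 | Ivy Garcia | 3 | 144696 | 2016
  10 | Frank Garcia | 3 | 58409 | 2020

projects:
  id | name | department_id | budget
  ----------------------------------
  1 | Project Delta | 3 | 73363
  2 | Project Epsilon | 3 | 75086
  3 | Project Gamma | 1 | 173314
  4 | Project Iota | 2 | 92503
SELECT name, department_id FROM projects WHERE department_id NOT IN (SELECT id FROM departments WHERE budget < 169635)

Execution result:
name | department_id
Project Gamma | 1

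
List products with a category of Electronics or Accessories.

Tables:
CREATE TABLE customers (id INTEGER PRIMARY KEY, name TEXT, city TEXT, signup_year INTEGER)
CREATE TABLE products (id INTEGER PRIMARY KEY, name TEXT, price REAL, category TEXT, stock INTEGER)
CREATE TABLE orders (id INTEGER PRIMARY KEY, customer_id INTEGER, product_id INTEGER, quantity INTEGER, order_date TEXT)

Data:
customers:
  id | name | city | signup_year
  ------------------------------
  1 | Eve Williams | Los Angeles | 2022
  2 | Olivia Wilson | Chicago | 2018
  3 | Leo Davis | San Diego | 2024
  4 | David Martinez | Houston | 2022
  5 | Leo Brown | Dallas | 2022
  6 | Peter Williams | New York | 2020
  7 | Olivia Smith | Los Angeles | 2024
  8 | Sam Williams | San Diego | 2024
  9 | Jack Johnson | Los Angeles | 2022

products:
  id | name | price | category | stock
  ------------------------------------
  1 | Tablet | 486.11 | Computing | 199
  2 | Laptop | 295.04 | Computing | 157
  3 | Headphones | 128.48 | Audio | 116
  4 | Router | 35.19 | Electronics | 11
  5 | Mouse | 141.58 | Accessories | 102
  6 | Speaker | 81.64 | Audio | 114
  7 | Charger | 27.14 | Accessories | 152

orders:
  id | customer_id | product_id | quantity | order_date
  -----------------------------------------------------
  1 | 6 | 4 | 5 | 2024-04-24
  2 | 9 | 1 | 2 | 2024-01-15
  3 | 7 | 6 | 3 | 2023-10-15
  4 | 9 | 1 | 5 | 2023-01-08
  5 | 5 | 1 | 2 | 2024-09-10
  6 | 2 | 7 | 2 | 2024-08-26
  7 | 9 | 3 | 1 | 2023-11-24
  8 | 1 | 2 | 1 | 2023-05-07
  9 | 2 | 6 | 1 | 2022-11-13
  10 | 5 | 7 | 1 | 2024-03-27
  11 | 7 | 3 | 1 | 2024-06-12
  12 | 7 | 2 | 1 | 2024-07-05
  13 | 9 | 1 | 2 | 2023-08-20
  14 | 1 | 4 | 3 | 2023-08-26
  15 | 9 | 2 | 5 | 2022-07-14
SELECT name, category FROM products WHERE category IN ('Electronics', 'Accessories')

Execution result:
name | category
Router | Electronics
Mouse | Accessories
Charger | Accessories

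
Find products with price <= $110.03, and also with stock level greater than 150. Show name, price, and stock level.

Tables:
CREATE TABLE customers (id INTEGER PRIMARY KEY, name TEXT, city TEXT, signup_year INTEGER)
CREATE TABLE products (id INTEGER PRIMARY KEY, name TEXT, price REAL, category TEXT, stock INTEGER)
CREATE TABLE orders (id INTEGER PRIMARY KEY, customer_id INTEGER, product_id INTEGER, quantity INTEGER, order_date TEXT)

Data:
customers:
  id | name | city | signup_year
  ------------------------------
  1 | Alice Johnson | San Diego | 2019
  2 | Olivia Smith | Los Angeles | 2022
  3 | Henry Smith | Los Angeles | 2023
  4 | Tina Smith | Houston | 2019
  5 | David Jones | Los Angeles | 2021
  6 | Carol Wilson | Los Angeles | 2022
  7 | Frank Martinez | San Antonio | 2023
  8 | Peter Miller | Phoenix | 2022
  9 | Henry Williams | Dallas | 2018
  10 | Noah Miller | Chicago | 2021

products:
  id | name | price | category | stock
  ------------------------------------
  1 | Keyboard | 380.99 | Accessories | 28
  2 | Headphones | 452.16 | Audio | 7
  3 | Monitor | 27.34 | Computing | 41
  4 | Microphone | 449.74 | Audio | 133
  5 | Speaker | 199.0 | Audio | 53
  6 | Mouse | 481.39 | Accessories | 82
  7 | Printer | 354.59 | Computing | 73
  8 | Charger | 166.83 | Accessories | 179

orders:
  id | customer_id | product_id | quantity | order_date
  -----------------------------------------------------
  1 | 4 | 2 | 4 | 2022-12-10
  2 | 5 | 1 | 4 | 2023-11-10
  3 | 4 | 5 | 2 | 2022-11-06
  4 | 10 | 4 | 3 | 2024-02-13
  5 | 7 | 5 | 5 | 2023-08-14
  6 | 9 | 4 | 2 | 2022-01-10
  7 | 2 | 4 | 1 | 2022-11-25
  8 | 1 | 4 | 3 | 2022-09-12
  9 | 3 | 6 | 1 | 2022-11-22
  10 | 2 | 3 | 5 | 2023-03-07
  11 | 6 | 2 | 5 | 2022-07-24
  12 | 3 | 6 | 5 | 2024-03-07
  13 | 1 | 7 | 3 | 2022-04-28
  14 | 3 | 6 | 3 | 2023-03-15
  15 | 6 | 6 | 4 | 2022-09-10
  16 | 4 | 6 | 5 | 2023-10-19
SELECT name, price, stock FROM products WHERE price <= 110.03 AND stock > 150

Execution result:
(no rows)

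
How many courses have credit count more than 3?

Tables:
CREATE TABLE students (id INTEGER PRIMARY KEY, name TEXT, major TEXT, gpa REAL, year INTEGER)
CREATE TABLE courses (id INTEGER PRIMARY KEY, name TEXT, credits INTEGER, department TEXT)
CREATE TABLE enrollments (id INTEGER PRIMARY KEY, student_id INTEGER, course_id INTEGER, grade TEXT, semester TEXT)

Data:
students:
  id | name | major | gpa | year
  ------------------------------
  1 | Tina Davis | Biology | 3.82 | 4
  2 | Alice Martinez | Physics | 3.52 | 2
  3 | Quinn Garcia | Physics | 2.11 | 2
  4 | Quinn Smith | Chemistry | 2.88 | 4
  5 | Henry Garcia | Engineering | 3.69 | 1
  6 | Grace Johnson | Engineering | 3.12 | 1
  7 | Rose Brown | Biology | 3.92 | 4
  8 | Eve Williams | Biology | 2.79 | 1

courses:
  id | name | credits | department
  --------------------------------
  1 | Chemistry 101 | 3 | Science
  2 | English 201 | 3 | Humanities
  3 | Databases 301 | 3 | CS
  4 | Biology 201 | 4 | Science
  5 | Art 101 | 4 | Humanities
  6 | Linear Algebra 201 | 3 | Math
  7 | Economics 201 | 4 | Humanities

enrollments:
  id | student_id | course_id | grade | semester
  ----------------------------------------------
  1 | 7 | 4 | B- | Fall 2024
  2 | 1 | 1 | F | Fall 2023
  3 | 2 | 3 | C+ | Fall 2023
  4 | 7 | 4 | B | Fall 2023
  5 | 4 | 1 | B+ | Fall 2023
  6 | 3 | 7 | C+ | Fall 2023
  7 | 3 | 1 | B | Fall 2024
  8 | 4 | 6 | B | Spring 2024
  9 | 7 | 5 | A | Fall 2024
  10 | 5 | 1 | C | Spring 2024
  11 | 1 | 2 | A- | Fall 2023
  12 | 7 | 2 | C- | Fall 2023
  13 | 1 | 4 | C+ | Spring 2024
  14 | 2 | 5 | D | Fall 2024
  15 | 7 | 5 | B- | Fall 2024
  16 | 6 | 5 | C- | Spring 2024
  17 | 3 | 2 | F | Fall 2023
SELECT COUNT(*) FROM courses WHERE credits > 3

Execution result:
3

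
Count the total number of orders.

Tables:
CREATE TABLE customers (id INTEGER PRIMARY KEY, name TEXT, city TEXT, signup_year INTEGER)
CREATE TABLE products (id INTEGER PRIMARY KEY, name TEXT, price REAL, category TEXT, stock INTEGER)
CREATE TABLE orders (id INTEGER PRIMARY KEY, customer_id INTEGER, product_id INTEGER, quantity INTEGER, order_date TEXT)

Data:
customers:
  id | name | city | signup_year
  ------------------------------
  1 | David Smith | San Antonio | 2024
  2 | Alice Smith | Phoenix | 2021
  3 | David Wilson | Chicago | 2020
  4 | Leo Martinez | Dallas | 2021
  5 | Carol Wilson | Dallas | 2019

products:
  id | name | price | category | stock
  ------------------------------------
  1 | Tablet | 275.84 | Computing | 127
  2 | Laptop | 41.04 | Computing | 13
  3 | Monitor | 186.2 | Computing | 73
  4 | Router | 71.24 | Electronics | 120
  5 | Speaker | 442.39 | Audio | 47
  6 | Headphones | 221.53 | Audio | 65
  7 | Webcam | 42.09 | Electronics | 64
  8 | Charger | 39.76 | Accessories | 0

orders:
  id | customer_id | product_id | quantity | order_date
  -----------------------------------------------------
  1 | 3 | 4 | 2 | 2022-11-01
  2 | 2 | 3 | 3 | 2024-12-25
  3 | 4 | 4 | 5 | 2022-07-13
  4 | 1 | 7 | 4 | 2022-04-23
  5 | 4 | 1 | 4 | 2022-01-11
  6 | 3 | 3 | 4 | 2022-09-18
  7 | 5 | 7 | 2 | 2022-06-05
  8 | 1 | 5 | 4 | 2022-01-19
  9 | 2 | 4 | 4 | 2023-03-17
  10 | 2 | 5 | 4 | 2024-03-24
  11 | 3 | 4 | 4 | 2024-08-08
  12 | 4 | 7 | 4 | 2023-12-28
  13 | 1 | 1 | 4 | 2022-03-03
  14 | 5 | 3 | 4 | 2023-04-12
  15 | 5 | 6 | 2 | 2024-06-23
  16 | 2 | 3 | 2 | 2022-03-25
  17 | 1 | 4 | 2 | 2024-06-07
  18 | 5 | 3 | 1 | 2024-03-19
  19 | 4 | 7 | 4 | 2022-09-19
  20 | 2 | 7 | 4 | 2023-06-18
SELECT COUNT(*) FROM orders

Execution result:
20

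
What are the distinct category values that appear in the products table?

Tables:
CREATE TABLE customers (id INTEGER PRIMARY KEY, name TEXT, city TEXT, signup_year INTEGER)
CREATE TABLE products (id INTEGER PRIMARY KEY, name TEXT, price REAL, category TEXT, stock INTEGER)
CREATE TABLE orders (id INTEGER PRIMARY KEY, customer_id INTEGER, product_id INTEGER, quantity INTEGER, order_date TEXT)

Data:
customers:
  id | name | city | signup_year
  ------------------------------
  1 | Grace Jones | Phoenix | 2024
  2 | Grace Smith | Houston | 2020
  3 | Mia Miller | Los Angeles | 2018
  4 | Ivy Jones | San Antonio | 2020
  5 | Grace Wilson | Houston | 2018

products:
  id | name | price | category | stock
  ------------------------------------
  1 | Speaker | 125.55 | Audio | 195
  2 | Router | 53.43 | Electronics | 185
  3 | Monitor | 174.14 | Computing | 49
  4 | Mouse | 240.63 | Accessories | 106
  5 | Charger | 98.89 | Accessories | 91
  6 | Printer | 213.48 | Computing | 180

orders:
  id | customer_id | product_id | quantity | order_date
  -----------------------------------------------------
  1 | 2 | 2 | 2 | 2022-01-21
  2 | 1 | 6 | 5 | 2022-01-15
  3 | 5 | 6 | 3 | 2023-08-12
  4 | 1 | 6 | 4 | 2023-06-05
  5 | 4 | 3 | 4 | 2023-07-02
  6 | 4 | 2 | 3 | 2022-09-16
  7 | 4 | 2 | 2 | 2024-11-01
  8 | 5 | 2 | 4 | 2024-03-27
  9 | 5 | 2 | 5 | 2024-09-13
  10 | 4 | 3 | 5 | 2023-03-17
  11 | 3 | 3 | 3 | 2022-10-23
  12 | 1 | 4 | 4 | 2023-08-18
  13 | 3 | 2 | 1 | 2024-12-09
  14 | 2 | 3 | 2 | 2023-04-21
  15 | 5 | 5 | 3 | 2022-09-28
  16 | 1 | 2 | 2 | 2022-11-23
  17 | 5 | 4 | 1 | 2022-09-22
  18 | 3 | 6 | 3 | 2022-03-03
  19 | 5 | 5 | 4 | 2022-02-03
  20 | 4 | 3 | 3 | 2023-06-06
SELECT DISTINCT category FROM products

Execution result:
category
Audio
Electronics
Computing
Accessories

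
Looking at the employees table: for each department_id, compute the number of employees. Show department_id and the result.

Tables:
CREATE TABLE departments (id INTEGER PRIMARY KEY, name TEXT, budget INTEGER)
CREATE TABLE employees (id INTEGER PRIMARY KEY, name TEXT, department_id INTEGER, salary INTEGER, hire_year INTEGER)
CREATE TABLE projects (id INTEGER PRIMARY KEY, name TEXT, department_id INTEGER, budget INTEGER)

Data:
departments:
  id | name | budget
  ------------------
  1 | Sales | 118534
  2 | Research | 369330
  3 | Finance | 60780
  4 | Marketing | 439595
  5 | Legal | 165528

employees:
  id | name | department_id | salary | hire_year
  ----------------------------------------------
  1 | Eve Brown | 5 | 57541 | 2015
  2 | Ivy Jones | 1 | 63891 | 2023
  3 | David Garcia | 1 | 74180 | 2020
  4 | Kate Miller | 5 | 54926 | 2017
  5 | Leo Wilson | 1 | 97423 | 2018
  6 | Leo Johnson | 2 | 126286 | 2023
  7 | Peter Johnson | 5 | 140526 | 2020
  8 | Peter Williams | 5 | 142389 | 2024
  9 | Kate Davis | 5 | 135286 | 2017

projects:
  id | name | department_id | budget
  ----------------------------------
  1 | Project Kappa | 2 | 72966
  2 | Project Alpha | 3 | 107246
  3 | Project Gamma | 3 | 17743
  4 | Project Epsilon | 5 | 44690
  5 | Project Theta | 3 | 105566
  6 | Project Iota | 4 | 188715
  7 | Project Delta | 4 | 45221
SELECT department_id, COUNT(*) AS n FROM employees GROUP BY department_id

Execution result:
department_id | n
1 | 3
2 | 1
5 | 5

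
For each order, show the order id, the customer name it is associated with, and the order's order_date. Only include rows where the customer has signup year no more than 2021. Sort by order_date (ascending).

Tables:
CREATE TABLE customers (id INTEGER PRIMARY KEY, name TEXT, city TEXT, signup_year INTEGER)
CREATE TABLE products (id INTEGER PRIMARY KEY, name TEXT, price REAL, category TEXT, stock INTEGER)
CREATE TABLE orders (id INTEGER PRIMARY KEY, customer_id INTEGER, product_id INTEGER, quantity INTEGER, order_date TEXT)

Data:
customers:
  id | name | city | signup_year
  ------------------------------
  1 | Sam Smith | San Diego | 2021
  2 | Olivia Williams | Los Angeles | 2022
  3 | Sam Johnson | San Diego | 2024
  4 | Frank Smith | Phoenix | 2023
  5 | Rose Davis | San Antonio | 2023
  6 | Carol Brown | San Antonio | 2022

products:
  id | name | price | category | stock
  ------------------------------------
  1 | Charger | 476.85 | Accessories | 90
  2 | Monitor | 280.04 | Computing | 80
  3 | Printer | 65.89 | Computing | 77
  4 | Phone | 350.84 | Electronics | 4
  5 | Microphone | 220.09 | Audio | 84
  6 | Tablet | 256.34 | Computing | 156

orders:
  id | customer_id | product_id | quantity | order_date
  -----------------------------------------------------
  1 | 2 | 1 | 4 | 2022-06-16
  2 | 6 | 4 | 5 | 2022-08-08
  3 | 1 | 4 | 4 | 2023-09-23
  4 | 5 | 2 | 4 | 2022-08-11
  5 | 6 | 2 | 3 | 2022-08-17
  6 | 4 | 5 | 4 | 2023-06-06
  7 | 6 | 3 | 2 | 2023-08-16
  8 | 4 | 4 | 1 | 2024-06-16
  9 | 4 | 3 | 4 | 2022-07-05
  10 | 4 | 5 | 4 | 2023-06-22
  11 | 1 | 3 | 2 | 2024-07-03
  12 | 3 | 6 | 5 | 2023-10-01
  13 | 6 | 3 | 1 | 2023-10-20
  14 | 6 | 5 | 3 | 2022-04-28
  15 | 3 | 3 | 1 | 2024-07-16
SELECT c.id, p.name AS customer, c.order_date FROM orders c JOIN customers p ON c.customer_id = p.id WHERE p.signup_year <= 2021 ORDER BY c.order_date ASC

Execution result:
id | customer | order_date
3 | Sam Smith | 2023-09-23
11 | Sam Smith | 2024-07-03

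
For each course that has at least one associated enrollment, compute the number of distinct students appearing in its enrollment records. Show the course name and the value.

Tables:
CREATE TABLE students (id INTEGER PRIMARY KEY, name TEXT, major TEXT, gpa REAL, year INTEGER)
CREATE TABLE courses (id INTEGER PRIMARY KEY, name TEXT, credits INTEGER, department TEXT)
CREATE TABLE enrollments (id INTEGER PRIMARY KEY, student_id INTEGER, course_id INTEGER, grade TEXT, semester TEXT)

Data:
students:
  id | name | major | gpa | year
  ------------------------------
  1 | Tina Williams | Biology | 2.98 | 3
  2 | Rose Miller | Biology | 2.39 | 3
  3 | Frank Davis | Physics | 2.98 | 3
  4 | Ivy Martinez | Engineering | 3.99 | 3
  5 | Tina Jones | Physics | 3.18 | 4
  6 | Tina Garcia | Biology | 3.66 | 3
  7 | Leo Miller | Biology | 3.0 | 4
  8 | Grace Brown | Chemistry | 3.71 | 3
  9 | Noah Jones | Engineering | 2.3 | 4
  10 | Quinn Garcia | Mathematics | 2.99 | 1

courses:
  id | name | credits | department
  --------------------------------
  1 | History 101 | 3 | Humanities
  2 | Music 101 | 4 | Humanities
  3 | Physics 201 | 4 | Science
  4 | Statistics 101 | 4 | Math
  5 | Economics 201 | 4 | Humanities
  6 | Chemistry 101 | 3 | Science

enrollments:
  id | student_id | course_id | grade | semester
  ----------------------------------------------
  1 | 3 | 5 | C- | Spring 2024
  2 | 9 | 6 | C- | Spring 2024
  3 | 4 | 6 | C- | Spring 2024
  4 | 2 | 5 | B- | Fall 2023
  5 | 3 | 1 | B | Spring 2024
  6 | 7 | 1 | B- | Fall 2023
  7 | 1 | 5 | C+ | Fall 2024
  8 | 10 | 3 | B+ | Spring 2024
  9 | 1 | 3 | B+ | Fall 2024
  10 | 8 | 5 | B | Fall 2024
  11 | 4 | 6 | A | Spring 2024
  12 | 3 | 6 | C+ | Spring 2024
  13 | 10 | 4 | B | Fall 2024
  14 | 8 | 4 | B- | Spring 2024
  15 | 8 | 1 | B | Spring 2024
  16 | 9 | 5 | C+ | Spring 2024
SELECT p.name, COUNT(DISTINCT c.student_id) AS distinct_student_count FROM enrollments c JOIN courses p ON c.course_id = p.id GROUP BY p.id, p.name

Execution result:
name | distinct_student_count
History 101 | 3
Physics 201 | 2
Statistics 101 | 2
Economics 201 | 5
Chemistry 101 | 3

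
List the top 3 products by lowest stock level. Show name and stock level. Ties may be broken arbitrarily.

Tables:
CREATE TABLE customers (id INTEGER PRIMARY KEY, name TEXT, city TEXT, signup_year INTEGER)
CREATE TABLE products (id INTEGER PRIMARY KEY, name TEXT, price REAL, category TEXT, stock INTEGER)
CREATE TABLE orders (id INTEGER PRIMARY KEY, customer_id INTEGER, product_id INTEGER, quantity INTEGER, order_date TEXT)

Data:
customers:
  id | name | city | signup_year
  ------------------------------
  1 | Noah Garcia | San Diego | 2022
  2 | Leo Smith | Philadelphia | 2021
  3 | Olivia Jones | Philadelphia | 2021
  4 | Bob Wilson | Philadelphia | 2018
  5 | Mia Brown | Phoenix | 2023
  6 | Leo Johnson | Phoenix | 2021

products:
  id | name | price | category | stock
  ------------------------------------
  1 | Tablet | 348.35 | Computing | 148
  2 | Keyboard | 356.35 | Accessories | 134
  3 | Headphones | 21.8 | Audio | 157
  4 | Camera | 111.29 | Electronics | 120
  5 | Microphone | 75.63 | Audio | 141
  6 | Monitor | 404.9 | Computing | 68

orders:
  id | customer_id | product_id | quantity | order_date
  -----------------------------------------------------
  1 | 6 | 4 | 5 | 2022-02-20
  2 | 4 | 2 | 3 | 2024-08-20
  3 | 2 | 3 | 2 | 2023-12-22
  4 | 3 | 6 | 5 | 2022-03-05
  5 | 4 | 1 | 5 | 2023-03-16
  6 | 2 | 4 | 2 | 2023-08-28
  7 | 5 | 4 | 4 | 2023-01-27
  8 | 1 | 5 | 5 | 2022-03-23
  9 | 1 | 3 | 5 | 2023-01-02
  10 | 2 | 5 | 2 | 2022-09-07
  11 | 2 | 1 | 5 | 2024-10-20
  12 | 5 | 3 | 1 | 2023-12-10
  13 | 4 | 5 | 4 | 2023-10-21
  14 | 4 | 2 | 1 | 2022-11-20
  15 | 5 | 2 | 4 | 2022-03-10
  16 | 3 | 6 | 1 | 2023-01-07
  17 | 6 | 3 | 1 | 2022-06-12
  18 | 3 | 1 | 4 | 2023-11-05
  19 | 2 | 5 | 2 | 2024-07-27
SELECT name, stock FROM products ORDER BY stock ASC LIMIT 3

Execution result:
name | stock
Monitor | 68
Camera | 120
Keyboard | 134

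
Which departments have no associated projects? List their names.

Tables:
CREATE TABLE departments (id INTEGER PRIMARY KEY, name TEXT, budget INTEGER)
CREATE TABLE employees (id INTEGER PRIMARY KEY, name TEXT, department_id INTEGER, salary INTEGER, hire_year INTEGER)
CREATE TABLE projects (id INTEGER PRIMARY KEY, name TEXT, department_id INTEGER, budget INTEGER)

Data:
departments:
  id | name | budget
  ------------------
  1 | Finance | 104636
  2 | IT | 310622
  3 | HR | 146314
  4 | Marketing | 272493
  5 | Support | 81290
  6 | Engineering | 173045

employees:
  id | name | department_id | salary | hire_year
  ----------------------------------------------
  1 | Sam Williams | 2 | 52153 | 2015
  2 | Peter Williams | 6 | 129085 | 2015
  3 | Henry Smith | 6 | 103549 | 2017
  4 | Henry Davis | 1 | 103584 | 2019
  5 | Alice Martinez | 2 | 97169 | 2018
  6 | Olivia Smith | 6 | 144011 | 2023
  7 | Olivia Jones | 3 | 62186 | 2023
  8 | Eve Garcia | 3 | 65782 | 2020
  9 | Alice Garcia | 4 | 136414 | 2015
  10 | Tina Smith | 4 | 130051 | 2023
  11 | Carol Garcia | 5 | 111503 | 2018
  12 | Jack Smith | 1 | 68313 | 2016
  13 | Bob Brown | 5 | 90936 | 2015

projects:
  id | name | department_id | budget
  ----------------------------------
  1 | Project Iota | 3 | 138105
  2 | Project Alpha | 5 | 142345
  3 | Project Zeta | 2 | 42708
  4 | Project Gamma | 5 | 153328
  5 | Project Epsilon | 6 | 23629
SELECT p.name FROM departments p LEFT JOIN projects c ON c.department_id = p.id WHERE c.id IS NULL

Execution result:
name
Finance
Marketing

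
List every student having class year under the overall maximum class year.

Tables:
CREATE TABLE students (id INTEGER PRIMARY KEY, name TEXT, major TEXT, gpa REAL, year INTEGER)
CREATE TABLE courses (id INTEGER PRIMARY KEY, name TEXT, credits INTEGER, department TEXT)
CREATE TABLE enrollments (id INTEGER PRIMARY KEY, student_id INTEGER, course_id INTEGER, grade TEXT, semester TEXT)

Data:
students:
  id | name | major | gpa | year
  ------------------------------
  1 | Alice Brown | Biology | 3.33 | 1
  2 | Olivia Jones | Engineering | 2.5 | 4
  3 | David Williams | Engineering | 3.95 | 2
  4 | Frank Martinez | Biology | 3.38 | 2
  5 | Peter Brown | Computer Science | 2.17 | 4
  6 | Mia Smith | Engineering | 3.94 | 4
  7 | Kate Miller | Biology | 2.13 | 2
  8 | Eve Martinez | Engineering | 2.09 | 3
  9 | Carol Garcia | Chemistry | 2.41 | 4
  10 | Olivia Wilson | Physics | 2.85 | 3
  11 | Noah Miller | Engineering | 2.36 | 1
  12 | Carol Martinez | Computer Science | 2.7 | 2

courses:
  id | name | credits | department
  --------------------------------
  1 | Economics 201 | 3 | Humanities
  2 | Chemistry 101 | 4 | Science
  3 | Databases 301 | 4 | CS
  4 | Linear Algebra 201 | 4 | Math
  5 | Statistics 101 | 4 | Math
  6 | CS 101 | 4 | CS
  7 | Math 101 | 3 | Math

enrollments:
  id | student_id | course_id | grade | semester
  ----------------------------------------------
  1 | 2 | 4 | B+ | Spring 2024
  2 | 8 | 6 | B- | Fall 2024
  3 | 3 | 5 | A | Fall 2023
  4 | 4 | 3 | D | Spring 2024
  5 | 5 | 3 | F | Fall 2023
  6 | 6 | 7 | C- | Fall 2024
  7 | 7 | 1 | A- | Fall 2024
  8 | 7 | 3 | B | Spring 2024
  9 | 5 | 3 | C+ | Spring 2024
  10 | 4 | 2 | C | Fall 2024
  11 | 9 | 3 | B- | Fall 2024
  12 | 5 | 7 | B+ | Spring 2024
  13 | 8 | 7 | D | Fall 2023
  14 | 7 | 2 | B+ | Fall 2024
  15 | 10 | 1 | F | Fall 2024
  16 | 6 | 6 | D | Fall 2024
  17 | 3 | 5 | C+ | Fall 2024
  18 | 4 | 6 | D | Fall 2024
SELECT name, year FROM students WHERE year < (SELECT MAX(year) FROM students)

Execution result:
name | year
Alice Brown | 1
David Williams | 2
Frank Martinez | 2
Kate Miller | 2
Eve Martinez | 3
Olivia Wilson | 3
Noah Miller | 1
Carol Martinez | 2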